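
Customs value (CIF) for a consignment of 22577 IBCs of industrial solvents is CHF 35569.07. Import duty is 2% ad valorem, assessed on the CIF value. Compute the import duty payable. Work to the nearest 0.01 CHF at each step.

Import duty: CHF 711.38

Import duty = 35569.07 × 2% = 711.38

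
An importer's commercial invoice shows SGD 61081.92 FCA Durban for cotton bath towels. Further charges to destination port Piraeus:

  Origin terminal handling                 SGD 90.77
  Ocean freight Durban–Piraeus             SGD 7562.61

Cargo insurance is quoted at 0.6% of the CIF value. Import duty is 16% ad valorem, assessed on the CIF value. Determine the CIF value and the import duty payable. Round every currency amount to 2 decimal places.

CIF value: SGD 69150.20; import duty: SGD 11064.03

Let C be the CIF value. C = FCA price + pre-shipment costs + freight + 0.6% × C
C − 0.6% × C = 61081.92 + 90.77 + 7562.61
0.994 × C = 68735.30
C = 68735.30 / 0.994 = 69150.20
Insurance premium = 0.6% × 69150.20 = 414.90
Import duty = 69150.20 × 16% = 11064.03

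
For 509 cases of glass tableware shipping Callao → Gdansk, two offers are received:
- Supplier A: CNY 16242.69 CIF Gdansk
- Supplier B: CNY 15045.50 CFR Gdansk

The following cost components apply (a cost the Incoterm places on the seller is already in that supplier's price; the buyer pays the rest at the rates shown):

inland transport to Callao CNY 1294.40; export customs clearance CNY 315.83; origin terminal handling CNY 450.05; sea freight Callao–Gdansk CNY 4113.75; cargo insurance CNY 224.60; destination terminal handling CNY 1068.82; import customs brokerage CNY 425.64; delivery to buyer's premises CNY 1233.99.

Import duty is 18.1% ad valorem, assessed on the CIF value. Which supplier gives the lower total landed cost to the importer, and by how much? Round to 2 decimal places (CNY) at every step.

Supplier A (CIF):
The CIF price already equals the CIF value: 16242.69
Import duty = 16242.69 × 18.1% = 2939.93
Buyer bears (A): 1068.82 + 425.64 + 1233.99 = 2728.45
Landed cost (A) = invoice 16242.69 + 2728.45 + duty 2939.93 = 21911.07
Supplier B (CFR):
CIF value = CFR price + insurance = 15045.50 + 224.60 = 15270.10
Import duty = 15270.10 × 18.1% = 2763.89
Buyer bears (B): 224.60 + 1068.82 + 425.64 + 1233.99 = 2953.05
Landed cost (B) = invoice 15045.50 + 2953.05 + duty 2763.89 = 20762.44
Difference = |21911.07 − 20762.44| = 1148.63

Supplier B is cheaper by CNY 1148.63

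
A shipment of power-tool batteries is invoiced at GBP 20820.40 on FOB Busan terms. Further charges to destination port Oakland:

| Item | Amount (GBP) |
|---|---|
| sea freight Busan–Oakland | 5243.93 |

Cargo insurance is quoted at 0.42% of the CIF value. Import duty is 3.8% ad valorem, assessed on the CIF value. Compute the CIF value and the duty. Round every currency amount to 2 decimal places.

Let C be the CIF value. C = FOB price + freight + 0.42% × C
C − 0.42% × C = 20820.40 + 5243.93
0.9958 × C = 26064.33
C = 26064.33 / 0.9958 = 26174.26
Insurance premium = 0.42% × 26174.26 = 109.93
Import duty = 26174.26 × 3.8% = 994.62

CIF value: GBP 26174.26; import duty: GBP 994.62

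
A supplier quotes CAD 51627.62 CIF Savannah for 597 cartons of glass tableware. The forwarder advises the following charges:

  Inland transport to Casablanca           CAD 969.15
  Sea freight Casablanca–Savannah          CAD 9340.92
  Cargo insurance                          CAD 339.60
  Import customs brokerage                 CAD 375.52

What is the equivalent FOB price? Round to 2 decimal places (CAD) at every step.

Not relevant to the conversion: inland to port — on the seller under both CIF and FOB; already in the CIF price and stays in the FOB price. brokerage — on the buyer under both terms; not part of either seller's price.
From CIF to FOB, the seller no longer bears: freight, insurance.
FOB price = 51627.62 − 9340.92 − 339.60 = 41947.10

FOB price: CAD 41947.10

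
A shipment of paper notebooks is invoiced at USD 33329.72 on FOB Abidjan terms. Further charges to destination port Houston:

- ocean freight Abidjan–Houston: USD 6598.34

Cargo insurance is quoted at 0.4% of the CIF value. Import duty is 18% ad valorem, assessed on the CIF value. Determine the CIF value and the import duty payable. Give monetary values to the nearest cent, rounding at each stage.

Let C be the CIF value. C = FOB price + freight + 0.4% × C
C − 0.4% × C = 33329.72 + 6598.34
0.996 × C = 39928.06
C = 39928.06 / 0.996 = 40088.41
Insurance premium = 0.4% × 40088.41 = 160.35
Import duty = 40088.41 × 18% = 7215.91

CIF value: USD 40088.41; import duty: USD 7215.91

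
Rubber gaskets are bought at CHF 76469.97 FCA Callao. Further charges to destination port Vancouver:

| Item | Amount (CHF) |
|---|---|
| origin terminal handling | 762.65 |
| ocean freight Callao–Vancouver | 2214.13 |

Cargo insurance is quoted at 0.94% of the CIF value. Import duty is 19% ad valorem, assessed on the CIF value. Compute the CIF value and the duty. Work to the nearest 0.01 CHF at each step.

CIF value: CHF 80200.64; import duty: CHF 15238.12

Let C be the CIF value. C = FCA price + pre-shipment costs + freight + 0.94% × C
C − 0.94% × C = 76469.97 + 762.65 + 2214.13
0.9906 × C = 79446.75
C = 79446.75 / 0.9906 = 80200.64
Insurance premium = 0.94% × 80200.64 = 753.89
Import duty = 80200.64 × 19% = 15238.12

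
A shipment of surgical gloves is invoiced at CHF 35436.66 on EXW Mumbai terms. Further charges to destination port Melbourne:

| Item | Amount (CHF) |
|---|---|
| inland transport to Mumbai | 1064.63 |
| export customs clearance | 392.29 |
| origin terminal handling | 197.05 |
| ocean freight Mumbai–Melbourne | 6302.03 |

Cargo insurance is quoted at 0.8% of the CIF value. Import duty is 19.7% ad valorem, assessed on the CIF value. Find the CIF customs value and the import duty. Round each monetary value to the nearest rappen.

Let C be the CIF value. C = EXW price + pre-shipment costs + freight + 0.8% × C
C − 0.8% × C = 35436.66 + 1064.63 + 392.29 + 197.05 + 6302.03
0.992 × C = 43392.66
C = 43392.66 / 0.992 = 43742.60
Insurance premium = 0.8% × 43742.60 = 349.94
Import duty = 43742.60 × 19.7% = 8617.29

CIF value: CHF 43742.60; import duty: CHF 8617.29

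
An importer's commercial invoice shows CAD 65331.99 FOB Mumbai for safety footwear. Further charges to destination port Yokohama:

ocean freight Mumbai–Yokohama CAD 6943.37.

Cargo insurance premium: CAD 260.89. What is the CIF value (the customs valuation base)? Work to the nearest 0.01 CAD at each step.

CIF value: CAD 72536.25

CIF = FOB price + freight + insurance
CIF = 65331.99 + 6943.37 + 260.89 = 72536.25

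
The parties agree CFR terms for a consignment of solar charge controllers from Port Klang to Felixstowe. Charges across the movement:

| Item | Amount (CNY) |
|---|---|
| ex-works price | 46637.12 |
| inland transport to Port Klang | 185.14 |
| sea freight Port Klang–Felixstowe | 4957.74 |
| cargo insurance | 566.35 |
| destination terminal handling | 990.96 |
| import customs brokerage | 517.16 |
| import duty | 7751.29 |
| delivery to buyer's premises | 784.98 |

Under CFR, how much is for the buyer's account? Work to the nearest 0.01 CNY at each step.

Buyer's account: CNY 10610.74

CFR: the seller pays costs through ocean freight to the destination port, but not insurance.
Seller's account: goods 46637.12 + inland to port 185.14 + freight 4957.74 = 51780.00
Buyer's account: insurance 566.35 + destination terminal 990.96 + brokerage 517.16 + duty 7751.29 + delivery 784.98 = 10610.74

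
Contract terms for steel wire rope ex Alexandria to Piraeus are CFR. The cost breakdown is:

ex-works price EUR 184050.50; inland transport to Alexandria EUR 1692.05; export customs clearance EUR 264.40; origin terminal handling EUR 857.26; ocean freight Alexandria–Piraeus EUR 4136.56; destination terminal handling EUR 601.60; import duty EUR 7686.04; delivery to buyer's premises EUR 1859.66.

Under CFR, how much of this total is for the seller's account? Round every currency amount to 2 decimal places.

CFR: the seller pays costs through ocean freight to the destination port, but not insurance.
Seller's account: goods 184050.50 + inland to port 1692.05 + export clearance 264.40 + origin terminal 857.26 + freight 4136.56 = 191000.77
Buyer's account: destination terminal 601.60 + duty 7686.04 + delivery 1859.66 = 10147.30

Seller's account: EUR 191000.77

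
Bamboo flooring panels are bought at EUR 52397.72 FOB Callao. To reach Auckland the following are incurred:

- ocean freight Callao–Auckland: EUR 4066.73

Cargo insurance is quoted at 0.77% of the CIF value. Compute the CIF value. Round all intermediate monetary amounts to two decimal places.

CIF value: EUR 56902.60

Let C be the CIF value. C = FOB price + freight + 0.77% × C
C − 0.77% × C = 52397.72 + 4066.73
0.9923 × C = 56464.45
C = 56464.45 / 0.9923 = 56902.60
Insurance premium = 0.77% × 56902.60 = 438.15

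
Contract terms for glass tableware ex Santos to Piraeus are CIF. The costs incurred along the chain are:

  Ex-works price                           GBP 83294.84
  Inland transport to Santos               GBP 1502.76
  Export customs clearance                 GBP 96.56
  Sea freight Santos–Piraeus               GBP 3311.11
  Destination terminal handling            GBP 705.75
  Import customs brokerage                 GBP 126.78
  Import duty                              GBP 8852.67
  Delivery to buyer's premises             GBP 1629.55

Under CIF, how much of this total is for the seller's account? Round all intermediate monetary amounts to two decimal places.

Seller's account: GBP 88205.27

CIF: the seller pays costs through ocean freight and marine insurance to the destination port.
Seller's account: goods 83294.84 + inland to port 1502.76 + export clearance 96.56 + freight 3311.11 = 88205.27
Buyer's account: destination terminal 705.75 + brokerage 126.78 + duty 8852.67 + delivery 1629.55 = 11314.75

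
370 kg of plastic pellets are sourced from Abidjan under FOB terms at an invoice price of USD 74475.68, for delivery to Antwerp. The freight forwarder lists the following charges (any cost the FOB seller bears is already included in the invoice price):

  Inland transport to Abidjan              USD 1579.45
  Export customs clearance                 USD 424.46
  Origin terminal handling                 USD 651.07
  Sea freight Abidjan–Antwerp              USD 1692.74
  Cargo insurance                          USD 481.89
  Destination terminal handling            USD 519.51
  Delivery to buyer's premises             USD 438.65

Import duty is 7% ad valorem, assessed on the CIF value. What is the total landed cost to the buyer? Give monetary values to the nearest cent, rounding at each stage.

Total landed cost: USD 82973.99

FOB: the seller bears costs until goods are on board at the origin port; the buyer bears freight, insurance and all costs thereafter.
Already in the invoice (seller's account under FOB): inland to port, export clearance, origin terminal — exclude.
CIF value = FOB price + freight + insurance = 74475.68 + 1692.74 + 481.89 = 76650.31
Import duty = 76650.31 × 7% = 5365.52
Buyer bears: freight 1692.74 + insurance 481.89 + destination terminal 519.51 + delivery 438.65 + duty 5365.52 = 8498.31
Landed cost = invoice 74475.68 + 8498.31 = 82973.99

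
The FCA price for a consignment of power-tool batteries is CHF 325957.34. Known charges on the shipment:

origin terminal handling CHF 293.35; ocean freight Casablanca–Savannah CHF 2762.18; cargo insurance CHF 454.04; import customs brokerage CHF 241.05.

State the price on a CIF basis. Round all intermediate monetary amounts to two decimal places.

Not relevant to the conversion: brokerage — on the buyer under both terms; not part of either seller's price.
From FCA to CIF, the seller additionally bears: origin terminal, freight, insurance.
CIF price = 325957.34 + 293.35 + 2762.18 + 454.04 = 329466.91

CIF price: CHF 329466.91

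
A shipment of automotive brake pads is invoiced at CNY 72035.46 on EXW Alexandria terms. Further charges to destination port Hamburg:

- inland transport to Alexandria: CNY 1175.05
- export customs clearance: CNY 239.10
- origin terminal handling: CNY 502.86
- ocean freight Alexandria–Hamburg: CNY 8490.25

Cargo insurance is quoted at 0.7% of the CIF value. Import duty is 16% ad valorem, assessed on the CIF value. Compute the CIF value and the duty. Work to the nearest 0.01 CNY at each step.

Let C be the CIF value. C = EXW price + pre-shipment costs + freight + 0.7% × C
C − 0.7% × C = 72035.46 + 1175.05 + 239.10 + 502.86 + 8490.25
0.993 × C = 82442.72
C = 82442.72 / 0.993 = 83023.89
Insurance premium = 0.7% × 83023.89 = 581.17
Import duty = 83023.89 × 16% = 13283.82

CIF value: CNY 83023.89; import duty: CNY 13283.82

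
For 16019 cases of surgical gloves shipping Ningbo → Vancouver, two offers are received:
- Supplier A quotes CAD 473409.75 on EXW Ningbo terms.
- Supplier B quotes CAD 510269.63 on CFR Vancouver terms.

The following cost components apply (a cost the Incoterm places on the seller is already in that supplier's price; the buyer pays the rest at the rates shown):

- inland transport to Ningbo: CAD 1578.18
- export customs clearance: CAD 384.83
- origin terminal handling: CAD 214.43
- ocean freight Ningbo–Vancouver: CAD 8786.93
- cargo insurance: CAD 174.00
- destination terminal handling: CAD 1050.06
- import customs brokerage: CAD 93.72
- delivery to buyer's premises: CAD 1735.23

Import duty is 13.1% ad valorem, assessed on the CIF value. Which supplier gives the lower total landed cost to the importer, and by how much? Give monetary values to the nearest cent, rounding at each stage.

Supplier A is cheaper by CAD 29287.83

Supplier A (EXW):
CIF value = EXW price + inland to port + export clearance + origin terminal + freight + insurance = 473409.75 + 1578.18 + 384.83 + 214.43 + 8786.93 + 174.00 = 484548.12
Import duty = 484548.12 × 13.1% = 63475.80
Buyer bears (A): 1578.18 + 384.83 + 214.43 + 8786.93 + 174.00 + 1050.06 + 93.72 + 1735.23 = 14017.38
Landed cost (A) = invoice 473409.75 + 14017.38 + duty 63475.80 = 550902.93
Supplier B (CFR):
CIF value = CFR price + insurance = 510269.63 + 174.00 = 510443.63
Import duty = 510443.63 × 13.1% = 66868.12
Buyer bears (B): 174.00 + 1050.06 + 93.72 + 1735.23 = 3053.01
Landed cost (B) = invoice 510269.63 + 3053.01 + duty 66868.12 = 580190.76
Difference = |550902.93 − 580190.76| = 29287.83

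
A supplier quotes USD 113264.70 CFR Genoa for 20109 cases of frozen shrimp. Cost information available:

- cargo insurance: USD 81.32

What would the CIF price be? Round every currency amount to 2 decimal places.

From CFR to CIF, the seller additionally bears: insurance.
CIF price = 113264.70 + 81.32 = 113346.02

CIF price: USD 113346.02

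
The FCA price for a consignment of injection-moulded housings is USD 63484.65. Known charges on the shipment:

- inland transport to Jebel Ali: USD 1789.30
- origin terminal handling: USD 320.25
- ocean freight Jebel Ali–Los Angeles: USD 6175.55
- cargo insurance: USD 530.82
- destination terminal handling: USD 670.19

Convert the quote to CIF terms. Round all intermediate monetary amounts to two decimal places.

CIF price: USD 70511.27

Not relevant to the conversion: inland to port — on the seller under both FCA and CIF; already in the FCA price and stays in the CIF price. destination terminal — on the buyer under both terms; not part of either seller's price.
From FCA to CIF, the seller additionally bears: origin terminal, freight, insurance.
CIF price = 63484.65 + 320.25 + 6175.55 + 530.82 = 70511.27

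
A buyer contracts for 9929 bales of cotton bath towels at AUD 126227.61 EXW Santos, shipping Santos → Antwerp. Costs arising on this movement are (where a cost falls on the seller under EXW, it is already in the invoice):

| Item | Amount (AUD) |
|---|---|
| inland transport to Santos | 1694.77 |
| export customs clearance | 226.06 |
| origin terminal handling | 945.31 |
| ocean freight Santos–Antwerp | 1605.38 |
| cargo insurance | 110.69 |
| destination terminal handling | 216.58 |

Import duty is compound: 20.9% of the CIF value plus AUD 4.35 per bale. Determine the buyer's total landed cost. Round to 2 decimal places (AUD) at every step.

Total landed cost: AUD 201556.80

EXW: the seller makes goods available at their premises; the buyer bears all onward costs.
CIF value = EXW price + inland to port + export clearance + origin terminal + freight + insurance = 126227.61 + 1694.77 + 226.06 + 945.31 + 1605.38 + 110.69 = 130809.82
Ad valorem component: 130809.82 × 20.9% = 27339.25
Specific component: 9929 × 4.35 = 43191.15
Import duty = 27339.25 + 43191.15 = 70530.40
Buyer bears: inland to port 1694.77 + export clearance 226.06 + origin terminal 945.31 + freight 1605.38 + insurance 110.69 + destination terminal 216.58 + duty 70530.40 = 75329.19
Landed cost = invoice 126227.61 + 75329.19 = 201556.80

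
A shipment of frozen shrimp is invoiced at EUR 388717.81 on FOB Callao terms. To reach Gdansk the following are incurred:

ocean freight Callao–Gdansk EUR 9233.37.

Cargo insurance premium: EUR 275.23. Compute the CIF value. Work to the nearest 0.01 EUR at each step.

CIF = FOB price + freight + insurance
CIF = 388717.81 + 9233.37 + 275.23 = 398226.41

CIF value: EUR 398226.41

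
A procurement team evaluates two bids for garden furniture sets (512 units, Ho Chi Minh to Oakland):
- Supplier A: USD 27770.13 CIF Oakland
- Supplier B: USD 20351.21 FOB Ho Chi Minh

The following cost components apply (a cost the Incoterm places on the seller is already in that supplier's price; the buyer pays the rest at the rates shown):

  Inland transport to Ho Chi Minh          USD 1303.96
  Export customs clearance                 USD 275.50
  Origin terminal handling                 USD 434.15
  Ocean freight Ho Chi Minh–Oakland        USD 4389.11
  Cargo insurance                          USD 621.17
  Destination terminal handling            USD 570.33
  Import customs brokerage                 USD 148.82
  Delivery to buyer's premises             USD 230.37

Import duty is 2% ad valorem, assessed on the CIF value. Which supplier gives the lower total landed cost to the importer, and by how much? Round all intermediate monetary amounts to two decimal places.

Supplier B is cheaper by USD 2456.81

Supplier A (CIF):
The CIF price already equals the CIF value: 27770.13
Import duty = 27770.13 × 2% = 555.40
Buyer bears (A): 570.33 + 148.82 + 230.37 = 949.52
Landed cost (A) = invoice 27770.13 + 949.52 + duty 555.40 = 29275.05
Supplier B (FOB):
CIF value = FOB price + freight + insurance = 20351.21 + 4389.11 + 621.17 = 25361.49
Import duty = 25361.49 × 2% = 507.23
Buyer bears (B): 4389.11 + 621.17 + 570.33 + 148.82 + 230.37 = 5959.80
Landed cost (B) = invoice 20351.21 + 5959.80 + duty 507.23 = 26818.24
Difference = |29275.05 − 26818.24| = 2456.81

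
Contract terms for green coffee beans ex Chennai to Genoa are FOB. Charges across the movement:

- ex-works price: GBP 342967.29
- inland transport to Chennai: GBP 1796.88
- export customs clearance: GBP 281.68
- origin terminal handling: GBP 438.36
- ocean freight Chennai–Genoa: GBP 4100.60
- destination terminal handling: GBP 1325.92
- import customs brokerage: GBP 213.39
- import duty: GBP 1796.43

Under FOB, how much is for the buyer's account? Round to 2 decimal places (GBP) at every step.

FOB: the seller bears costs until goods are on board at the origin port; the buyer bears freight, insurance and all costs thereafter.
Seller's account: goods 342967.29 + inland to port 1796.88 + export clearance 281.68 + origin terminal 438.36 = 345484.21
Buyer's account: freight 4100.60 + destination terminal 1325.92 + brokerage 213.39 + duty 1796.43 = 7436.34

Buyer's account: GBP 7436.34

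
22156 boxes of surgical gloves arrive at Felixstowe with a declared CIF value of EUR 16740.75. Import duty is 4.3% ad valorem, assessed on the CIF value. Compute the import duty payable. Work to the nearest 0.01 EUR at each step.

Import duty: EUR 719.85

Import duty = 16740.75 × 4.3% = 719.85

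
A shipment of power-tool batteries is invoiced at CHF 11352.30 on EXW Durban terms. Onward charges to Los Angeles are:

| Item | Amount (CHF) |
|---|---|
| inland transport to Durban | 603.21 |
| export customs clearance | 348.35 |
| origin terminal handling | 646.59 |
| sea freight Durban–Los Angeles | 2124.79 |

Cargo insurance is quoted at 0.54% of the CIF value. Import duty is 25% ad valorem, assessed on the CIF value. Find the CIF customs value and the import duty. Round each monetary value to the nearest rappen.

Let C be the CIF value. C = EXW price + pre-shipment costs + freight + 0.54% × C
C − 0.54% × C = 11352.30 + 603.21 + 348.35 + 646.59 + 2124.79
0.9946 × C = 15075.24
C = 15075.24 / 0.9946 = 15157.09
Insurance premium = 0.54% × 15157.09 = 81.85
Import duty = 15157.09 × 25% = 3789.27

CIF value: CHF 15157.09; import duty: CHF 3789.27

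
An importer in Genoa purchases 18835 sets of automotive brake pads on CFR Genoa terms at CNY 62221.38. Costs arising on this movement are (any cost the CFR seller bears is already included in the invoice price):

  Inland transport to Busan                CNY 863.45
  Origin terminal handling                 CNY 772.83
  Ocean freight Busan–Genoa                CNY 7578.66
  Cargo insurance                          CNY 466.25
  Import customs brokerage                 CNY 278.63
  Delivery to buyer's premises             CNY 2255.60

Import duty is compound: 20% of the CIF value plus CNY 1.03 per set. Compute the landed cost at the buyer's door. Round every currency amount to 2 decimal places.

Total landed cost: CNY 97159.44

CFR: the seller pays costs through ocean freight to the destination port, but not insurance.
Already in the invoice (seller's account under CFR): inland to port, origin terminal, freight — exclude.
CIF value = CFR price + insurance = 62221.38 + 466.25 = 62687.63
Ad valorem component: 62687.63 × 20% = 12537.53
Specific component: 18835 × 1.03 = 19400.05
Import duty = 12537.53 + 19400.05 = 31937.58
Buyer bears: insurance 466.25 + brokerage 278.63 + delivery 2255.60 + duty 31937.58 = 34938.06
Landed cost = invoice 62221.38 + 34938.06 = 97159.44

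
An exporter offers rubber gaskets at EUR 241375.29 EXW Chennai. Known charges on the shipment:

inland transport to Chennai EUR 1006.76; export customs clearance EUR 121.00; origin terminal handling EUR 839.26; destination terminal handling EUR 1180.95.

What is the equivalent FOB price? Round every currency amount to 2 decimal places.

FOB price: EUR 243342.31

Not relevant to the conversion: destination terminal — on the buyer under both terms; not part of either seller's price.
From EXW to FOB, the seller additionally bears: inland to port, export clearance, origin terminal.
FOB price = 241375.29 + 1006.76 + 121.00 + 839.26 = 243342.31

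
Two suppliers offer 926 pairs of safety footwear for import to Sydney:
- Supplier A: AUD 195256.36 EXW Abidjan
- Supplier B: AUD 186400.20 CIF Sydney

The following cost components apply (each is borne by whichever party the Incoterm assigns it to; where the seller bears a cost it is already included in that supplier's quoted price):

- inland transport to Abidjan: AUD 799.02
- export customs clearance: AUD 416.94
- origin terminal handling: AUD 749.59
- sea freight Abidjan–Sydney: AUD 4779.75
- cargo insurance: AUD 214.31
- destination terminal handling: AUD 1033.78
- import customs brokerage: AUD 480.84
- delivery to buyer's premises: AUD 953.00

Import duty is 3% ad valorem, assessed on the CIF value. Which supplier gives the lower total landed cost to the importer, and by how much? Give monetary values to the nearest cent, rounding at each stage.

Supplier A (EXW):
CIF value = EXW price + inland to port + export clearance + origin terminal + freight + insurance = 195256.36 + 799.02 + 416.94 + 749.59 + 4779.75 + 214.31 = 202215.97
Import duty = 202215.97 × 3% = 6066.48
Buyer bears (A): 799.02 + 416.94 + 749.59 + 4779.75 + 214.31 + 1033.78 + 480.84 + 953.00 = 9427.23
Landed cost (A) = invoice 195256.36 + 9427.23 + duty 6066.48 = 210750.07
Supplier B (CIF):
The CIF price already equals the CIF value: 186400.20
Import duty = 186400.20 × 3% = 5592.01
Buyer bears (B): 1033.78 + 480.84 + 953.00 = 2467.62
Landed cost (B) = invoice 186400.20 + 2467.62 + duty 5592.01 = 194459.83
Difference = |210750.07 − 194459.83| = 16290.24

Supplier B is cheaper by AUD 16290.24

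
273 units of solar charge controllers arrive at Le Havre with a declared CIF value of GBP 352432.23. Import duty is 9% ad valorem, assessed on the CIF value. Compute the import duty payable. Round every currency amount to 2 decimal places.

Import duty: GBP 31718.90

Import duty = 352432.23 × 9% = 31718.90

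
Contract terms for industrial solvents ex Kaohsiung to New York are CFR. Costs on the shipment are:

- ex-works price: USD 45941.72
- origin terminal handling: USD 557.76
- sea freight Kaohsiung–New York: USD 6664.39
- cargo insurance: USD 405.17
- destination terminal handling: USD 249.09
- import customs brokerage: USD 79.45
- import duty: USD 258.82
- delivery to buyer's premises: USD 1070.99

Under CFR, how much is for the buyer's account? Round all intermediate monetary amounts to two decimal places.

CFR: the seller pays costs through ocean freight to the destination port, but not insurance.
Seller's account: goods 45941.72 + origin terminal 557.76 + freight 6664.39 = 53163.87
Buyer's account: insurance 405.17 + destination terminal 249.09 + brokerage 79.45 + duty 258.82 + delivery 1070.99 = 2063.52

Buyer's account: USD 2063.52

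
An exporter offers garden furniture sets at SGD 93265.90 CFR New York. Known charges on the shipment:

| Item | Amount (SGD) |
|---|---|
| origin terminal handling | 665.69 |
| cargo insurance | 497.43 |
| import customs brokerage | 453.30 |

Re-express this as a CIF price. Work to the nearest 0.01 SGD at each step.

Not relevant to the conversion: origin terminal — on the seller under both CFR and CIF; already in the CFR price and stays in the CIF price. brokerage — on the buyer under both terms; not part of either seller's price.
From CFR to CIF, the seller additionally bears: insurance.
CIF price = 93265.90 + 497.43 = 93763.33

CIF price: SGD 93763.33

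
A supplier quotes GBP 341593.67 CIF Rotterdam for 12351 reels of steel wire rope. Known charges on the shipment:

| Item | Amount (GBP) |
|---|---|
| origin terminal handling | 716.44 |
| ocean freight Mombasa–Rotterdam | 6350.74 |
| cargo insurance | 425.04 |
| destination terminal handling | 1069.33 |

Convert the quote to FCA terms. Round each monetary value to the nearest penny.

FCA price: GBP 334101.45

Not relevant to the conversion: destination terminal — on the buyer under both terms; not part of either seller's price.
From CIF to FCA, the seller no longer bears: origin terminal, freight, insurance.
FCA price = 341593.67 − 716.44 − 6350.74 − 425.04 = 334101.45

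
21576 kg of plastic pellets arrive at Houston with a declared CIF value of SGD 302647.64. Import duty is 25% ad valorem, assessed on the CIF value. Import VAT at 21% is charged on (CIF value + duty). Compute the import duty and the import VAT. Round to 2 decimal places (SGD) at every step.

Import duty: SGD 75661.91; import VAT: SGD 79445.01

Import duty = 302647.64 × 25% = 75661.91
VAT base = CIF + duty = 302647.64 + 75661.91 = 378309.55
Import VAT = 378309.55 × 21% = 79445.01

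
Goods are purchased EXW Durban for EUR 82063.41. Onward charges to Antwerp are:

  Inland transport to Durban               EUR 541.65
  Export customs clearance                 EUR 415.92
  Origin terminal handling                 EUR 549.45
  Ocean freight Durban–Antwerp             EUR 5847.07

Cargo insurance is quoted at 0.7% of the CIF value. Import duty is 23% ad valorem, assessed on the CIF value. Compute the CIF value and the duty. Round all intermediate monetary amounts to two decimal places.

Let C be the CIF value. C = EXW price + pre-shipment costs + freight + 0.7% × C
C − 0.7% × C = 82063.41 + 541.65 + 415.92 + 549.45 + 5847.07
0.993 × C = 89417.50
C = 89417.50 / 0.993 = 90047.83
Insurance premium = 0.7% × 90047.83 = 630.33
Import duty = 90047.83 × 23% = 20711.00

CIF value: EUR 90047.83; import duty: EUR 20711.00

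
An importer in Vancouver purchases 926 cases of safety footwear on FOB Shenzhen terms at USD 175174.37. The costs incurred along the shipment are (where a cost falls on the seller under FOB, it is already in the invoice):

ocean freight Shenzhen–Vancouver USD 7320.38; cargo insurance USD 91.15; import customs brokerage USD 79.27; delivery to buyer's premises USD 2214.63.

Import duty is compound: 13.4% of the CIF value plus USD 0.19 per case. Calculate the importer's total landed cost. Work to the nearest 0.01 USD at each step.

FOB: the seller bears costs until goods are on board at the origin port; the buyer bears freight, insurance and all costs thereafter.
CIF value = FOB price + freight + insurance = 175174.37 + 7320.38 + 91.15 = 182585.90
Ad valorem component: 182585.90 × 13.4% = 24466.51
Specific component: 926 × 0.19 = 175.94
Import duty = 24466.51 + 175.94 = 24642.45
Buyer bears: freight 7320.38 + insurance 91.15 + brokerage 79.27 + delivery 2214.63 + duty 24642.45 = 34347.88
Landed cost = invoice 175174.37 + 34347.88 = 209522.25

Total landed cost: USD 209522.25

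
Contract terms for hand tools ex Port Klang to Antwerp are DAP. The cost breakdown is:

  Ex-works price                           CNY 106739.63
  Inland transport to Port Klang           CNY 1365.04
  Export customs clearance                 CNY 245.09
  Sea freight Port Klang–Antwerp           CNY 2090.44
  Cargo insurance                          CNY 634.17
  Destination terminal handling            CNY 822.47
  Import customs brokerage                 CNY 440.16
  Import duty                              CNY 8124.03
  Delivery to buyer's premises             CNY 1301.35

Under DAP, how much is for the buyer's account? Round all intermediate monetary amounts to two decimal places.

DAP: the seller bears all costs to the named destination except import duty and clearance.
Seller's account: goods 106739.63 + inland to port 1365.04 + export clearance 245.09 + freight 2090.44 + insurance 634.17 + destination terminal 822.47 + delivery 1301.35 = 113198.19
Buyer's account: brokerage 440.16 + duty 8124.03 = 8564.19

Buyer's account: CNY 8564.19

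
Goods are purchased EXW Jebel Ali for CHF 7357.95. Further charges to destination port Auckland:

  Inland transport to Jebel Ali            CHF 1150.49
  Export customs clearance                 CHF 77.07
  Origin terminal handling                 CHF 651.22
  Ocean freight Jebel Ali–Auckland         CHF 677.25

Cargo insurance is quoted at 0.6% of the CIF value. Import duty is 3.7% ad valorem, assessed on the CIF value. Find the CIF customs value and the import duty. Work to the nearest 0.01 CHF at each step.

CIF value: CHF 9973.82; import duty: CHF 369.03

Let C be the CIF value. C = EXW price + pre-shipment costs + freight + 0.6% × C
C − 0.6% × C = 7357.95 + 1150.49 + 77.07 + 651.22 + 677.25
0.994 × C = 9913.98
C = 9913.98 / 0.994 = 9973.82
Insurance premium = 0.6% × 9973.82 = 59.84
Import duty = 9973.82 × 3.7% = 369.03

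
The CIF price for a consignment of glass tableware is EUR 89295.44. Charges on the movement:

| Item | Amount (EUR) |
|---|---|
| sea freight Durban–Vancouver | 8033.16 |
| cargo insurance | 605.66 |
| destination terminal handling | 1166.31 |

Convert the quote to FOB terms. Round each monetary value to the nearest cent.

Not relevant to the conversion: destination terminal — on the buyer under both terms; not part of either seller's price.
From CIF to FOB, the seller no longer bears: freight, insurance.
FOB price = 89295.44 − 8033.16 − 605.66 = 80656.62

FOB price: EUR 80656.62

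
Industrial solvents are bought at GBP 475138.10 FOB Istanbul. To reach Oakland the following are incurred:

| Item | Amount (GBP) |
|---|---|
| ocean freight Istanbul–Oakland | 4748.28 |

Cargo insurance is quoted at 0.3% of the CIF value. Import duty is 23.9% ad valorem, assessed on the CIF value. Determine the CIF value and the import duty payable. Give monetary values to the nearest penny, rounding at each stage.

CIF value: GBP 481330.37; import duty: GBP 115037.96

Let C be the CIF value. C = FOB price + freight + 0.3% × C
C − 0.3% × C = 475138.10 + 4748.28
0.997 × C = 479886.38
C = 479886.38 / 0.997 = 481330.37
Insurance premium = 0.3% × 481330.37 = 1443.99
Import duty = 481330.37 × 23.9% = 115037.96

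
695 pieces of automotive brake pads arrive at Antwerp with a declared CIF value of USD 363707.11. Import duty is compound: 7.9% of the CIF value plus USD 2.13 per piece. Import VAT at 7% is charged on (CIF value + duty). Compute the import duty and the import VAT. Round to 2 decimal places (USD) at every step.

Import duty: USD 30213.21; import VAT: USD 27574.42

Ad valorem component: 363707.11 × 7.9% = 28732.86
Specific component: 695 × 2.13 = 1480.35
Import duty = 28732.86 + 1480.35 = 30213.21
VAT base = CIF + duty = 363707.11 + 30213.21 = 393920.32
Import VAT = 393920.32 × 7% = 27574.42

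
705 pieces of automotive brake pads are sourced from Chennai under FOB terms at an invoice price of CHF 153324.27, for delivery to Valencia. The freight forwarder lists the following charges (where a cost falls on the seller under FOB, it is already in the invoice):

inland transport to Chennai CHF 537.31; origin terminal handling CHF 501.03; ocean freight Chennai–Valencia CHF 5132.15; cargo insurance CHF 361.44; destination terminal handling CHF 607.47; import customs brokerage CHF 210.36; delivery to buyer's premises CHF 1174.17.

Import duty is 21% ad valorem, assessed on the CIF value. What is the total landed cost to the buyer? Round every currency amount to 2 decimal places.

FOB: the seller bears costs until goods are on board at the origin port; the buyer bears freight, insurance and all costs thereafter.
Already in the invoice (seller's account under FOB): inland to port, origin terminal — exclude.
CIF value = FOB price + freight + insurance = 153324.27 + 5132.15 + 361.44 = 158817.86
Import duty = 158817.86 × 21% = 33351.75
Buyer bears: freight 5132.15 + insurance 361.44 + destination terminal 607.47 + brokerage 210.36 + delivery 1174.17 + duty 33351.75 = 40837.34
Landed cost = invoice 153324.27 + 40837.34 = 194161.61

Total landed cost: CHF 194161.61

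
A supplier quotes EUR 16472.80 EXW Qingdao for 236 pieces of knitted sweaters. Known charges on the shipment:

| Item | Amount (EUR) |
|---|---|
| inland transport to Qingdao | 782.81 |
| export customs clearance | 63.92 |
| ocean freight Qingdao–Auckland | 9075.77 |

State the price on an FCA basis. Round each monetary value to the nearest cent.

Not relevant to the conversion: freight — on the buyer under both terms; not part of either seller's price.
From EXW to FCA, the seller additionally bears: inland to port, export clearance.
FCA price = 16472.80 + 782.81 + 63.92 = 17319.53

FCA price: EUR 17319.53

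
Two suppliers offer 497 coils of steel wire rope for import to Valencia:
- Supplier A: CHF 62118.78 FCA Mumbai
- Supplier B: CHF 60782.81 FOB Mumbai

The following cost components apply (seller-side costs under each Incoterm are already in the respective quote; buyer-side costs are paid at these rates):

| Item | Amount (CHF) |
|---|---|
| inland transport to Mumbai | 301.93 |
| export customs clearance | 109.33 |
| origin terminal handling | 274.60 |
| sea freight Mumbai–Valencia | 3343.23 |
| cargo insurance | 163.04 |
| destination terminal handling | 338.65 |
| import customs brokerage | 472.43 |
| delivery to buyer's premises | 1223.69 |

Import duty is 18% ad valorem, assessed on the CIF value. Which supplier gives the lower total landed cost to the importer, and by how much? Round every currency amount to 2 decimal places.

Supplier B is cheaper by CHF 1900.48

Supplier A (FCA):
CIF value = FCA price + origin terminal + freight + insurance = 62118.78 + 274.60 + 3343.23 + 163.04 = 65899.65
Import duty = 65899.65 × 18% = 11861.94
Buyer bears (A): 274.60 + 3343.23 + 163.04 + 338.65 + 472.43 + 1223.69 = 5815.64
Landed cost (A) = invoice 62118.78 + 5815.64 + duty 11861.94 = 79796.36
Supplier B (FOB):
CIF value = FOB price + freight + insurance = 60782.81 + 3343.23 + 163.04 = 64289.08
Import duty = 64289.08 × 18% = 11572.03
Buyer bears (B): 3343.23 + 163.04 + 338.65 + 472.43 + 1223.69 = 5541.04
Landed cost (B) = invoice 60782.81 + 5541.04 + duty 11572.03 = 77895.88
Difference = |79796.36 − 77895.88| = 1900.48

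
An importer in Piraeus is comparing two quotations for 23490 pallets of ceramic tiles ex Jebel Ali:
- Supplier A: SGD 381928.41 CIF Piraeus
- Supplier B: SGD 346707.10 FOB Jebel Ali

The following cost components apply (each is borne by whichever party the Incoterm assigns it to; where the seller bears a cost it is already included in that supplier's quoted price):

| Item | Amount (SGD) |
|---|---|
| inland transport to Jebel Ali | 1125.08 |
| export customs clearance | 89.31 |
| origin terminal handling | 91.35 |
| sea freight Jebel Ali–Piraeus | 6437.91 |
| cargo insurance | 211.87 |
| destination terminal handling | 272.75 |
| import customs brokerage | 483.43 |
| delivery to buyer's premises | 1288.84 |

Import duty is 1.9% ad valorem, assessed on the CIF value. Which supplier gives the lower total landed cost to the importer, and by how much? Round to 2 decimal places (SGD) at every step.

Supplier A (CIF):
The CIF price already equals the CIF value: 381928.41
Import duty = 381928.41 × 1.9% = 7256.64
Buyer bears (A): 272.75 + 483.43 + 1288.84 = 2045.02
Landed cost (A) = invoice 381928.41 + 2045.02 + duty 7256.64 = 391230.07
Supplier B (FOB):
CIF value = FOB price + freight + insurance = 346707.10 + 6437.91 + 211.87 = 353356.88
Import duty = 353356.88 × 1.9% = 6713.78
Buyer bears (B): 6437.91 + 211.87 + 272.75 + 483.43 + 1288.84 = 8694.80
Landed cost (B) = invoice 346707.10 + 8694.80 + duty 6713.78 = 362115.68
Difference = |391230.07 − 362115.68| = 29114.39

Supplier B is cheaper by SGD 29114.39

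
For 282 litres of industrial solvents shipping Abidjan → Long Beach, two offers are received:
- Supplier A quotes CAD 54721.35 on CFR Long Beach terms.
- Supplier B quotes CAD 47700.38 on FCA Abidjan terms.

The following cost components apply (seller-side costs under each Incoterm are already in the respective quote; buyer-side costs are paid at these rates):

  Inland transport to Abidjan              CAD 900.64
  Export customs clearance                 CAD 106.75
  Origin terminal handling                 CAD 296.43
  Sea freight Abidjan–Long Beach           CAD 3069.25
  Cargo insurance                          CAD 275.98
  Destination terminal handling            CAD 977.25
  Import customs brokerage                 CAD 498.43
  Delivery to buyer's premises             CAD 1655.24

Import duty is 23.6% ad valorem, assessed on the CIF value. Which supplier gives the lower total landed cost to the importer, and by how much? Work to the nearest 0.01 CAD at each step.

Supplier B is cheaper by CAD 4517.94

Supplier A (CFR):
CIF value = CFR price + insurance = 54721.35 + 275.98 = 54997.33
Import duty = 54997.33 × 23.6% = 12979.37
Buyer bears (A): 275.98 + 977.25 + 498.43 + 1655.24 = 3406.90
Landed cost (A) = invoice 54721.35 + 3406.90 + duty 12979.37 = 71107.62
Supplier B (FCA):
CIF value = FCA price + origin terminal + freight + insurance = 47700.38 + 296.43 + 3069.25 + 275.98 = 51342.04
Import duty = 51342.04 × 23.6% = 12116.72
Buyer bears (B): 296.43 + 3069.25 + 275.98 + 977.25 + 498.43 + 1655.24 = 6772.58
Landed cost (B) = invoice 47700.38 + 6772.58 + duty 12116.72 = 66589.68
Difference = |71107.62 − 66589.68| = 4517.94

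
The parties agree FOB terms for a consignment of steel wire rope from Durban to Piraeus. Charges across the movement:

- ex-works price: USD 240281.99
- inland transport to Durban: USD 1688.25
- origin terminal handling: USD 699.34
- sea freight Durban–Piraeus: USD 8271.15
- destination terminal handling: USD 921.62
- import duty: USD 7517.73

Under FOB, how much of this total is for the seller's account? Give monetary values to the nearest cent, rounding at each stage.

FOB: the seller bears costs until goods are on board at the origin port; the buyer bears freight, insurance and all costs thereafter.
Seller's account: goods 240281.99 + inland to port 1688.25 + origin terminal 699.34 = 242669.58
Buyer's account: freight 8271.15 + destination terminal 921.62 + duty 7517.73 = 16710.50

Seller's account: USD 242669.58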